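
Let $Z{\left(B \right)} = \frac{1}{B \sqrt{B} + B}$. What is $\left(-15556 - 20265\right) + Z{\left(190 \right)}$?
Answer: $- \frac{1286332111}{35910} + \frac{\sqrt{190}}{35910} \approx -35821.0$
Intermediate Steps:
$Z{\left(B \right)} = \frac{1}{B + B^{\frac{3}{2}}}$ ($Z{\left(B \right)} = \frac{1}{B^{\frac{3}{2}} + B} = \frac{1}{B + B^{\frac{3}{2}}}$)
$\left(-15556 - 20265\right) + Z{\left(190 \right)} = \left(-15556 - 20265\right) + \frac{1}{190 + 190^{\frac{3}{2}}} = \left(-15556 - 20265\right) + \frac{1}{190 + 190 \sqrt{190}} = -35821 + \frac{1}{190 + 190 \sqrt{190}}$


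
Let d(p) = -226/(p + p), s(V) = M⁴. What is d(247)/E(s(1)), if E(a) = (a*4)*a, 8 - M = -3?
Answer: -113/211786574428 ≈ -5.3356e-10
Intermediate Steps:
M = 11 (M = 8 - 1*(-3) = 8 + 3 = 11)
s(V) = 14641 (s(V) = 11⁴ = 14641)
d(p) = -113/p (d(p) = -226*1/(2*p) = -113/p)
E(a) = 4*a² (E(a) = (4*a)*a = 4*a²)
d(247)/E(s(1)) = (-113/247)/((4*14641²)) = (-113*1/247)/((4*214358881)) = -113/247/857435524 = -113/247*1/857435524 = -113/211786574428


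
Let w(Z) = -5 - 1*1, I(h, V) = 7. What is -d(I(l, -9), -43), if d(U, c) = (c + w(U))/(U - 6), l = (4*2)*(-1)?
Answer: 49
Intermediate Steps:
l = -8 (l = 8*(-1) = -8)
w(Z) = -6 (w(Z) = -5 - 1 = -6)
d(U, c) = (-6 + c)/(-6 + U) (d(U, c) = (c - 6)/(U - 6) = (-6 + c)/(-6 + U))
-d(I(l, -9), -43) = -(-6 - 43)/(-6 + 7) = -(-49)/1 = -(-49) = -1*(-49) = 49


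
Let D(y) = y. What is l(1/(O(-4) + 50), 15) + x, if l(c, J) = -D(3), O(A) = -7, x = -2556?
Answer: -2559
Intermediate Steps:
l(c, J) = -3 (l(c, J) = -1*3 = -3)
l(1/(O(-4) + 50), 15) + x = -3 - 2556 = -2559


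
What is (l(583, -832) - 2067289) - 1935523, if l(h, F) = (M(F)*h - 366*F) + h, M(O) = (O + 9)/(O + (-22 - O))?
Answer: -7351815/2 ≈ -3.6759e+6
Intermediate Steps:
M(O) = -9/22 - O/22 (M(O) = (9 + O)/(-22) = (9 + O)*(-1/22) = -9/22 - O/22)
l(h, F) = h - 366*F + h*(-9/22 - F/22) (l(h, F) = ((-9/22 - F/22)*h - 366*F) + h = (h*(-9/22 - F/22) - 366*F) + h = (-366*F + h*(-9/22 - F/22)) + h = h - 366*F + h*(-9/22 - F/22))
(l(583, -832) - 2067289) - 1935523 = ((-366*(-832) + (13/22)*583 - 1/22*(-832)*583) - 2067289) - 1935523 = ((304512 + 689/2 + 22048) - 2067289) - 1935523 = (653809/2 - 2067289) - 1935523 = -3480769/2 - 1935523 = -7351815/2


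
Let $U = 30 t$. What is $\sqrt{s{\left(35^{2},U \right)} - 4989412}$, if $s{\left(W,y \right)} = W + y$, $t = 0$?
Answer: $3 i \sqrt{554243} \approx 2233.4 i$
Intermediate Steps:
$U = 0$ ($U = 30 \cdot 0 = 0$)
$\sqrt{s{\left(35^{2},U \right)} - 4989412} = \sqrt{\left(35^{2} + 0\right) - 4989412} = \sqrt{\left(1225 + 0\right) - 4989412} = \sqrt{1225 - 4989412} = \sqrt{-4988187} = 3 i \sqrt{554243}$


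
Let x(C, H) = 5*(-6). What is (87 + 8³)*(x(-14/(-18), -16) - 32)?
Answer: -37138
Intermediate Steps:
x(C, H) = -30
(87 + 8³)*(x(-14/(-18), -16) - 32) = (87 + 8³)*(-30 - 32) = (87 + 512)*(-62) = 599*(-62) = -37138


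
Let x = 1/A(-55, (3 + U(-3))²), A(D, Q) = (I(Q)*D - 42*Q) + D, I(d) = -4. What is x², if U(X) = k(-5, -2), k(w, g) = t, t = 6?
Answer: 1/10478169 ≈ 9.5436e-8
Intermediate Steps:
k(w, g) = 6
U(X) = 6
A(D, Q) = -42*Q - 3*D (A(D, Q) = (-4*D - 42*Q) + D = (-42*Q - 4*D) + D = -42*Q - 3*D)
x = -1/3237 (x = 1/(-42*(3 + 6)² - 3*(-55)) = 1/(-42*9² + 165) = 1/(-42*81 + 165) = 1/(-3402 + 165) = 1/(-3237) = -1/3237 ≈ -0.00030893)
x² = (-1/3237)² = 1/10478169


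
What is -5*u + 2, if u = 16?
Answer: -78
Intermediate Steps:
-5*u + 2 = -5*16 + 2 = -80 + 2 = -78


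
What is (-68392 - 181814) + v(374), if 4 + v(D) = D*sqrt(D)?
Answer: -250210 + 374*sqrt(374) ≈ -2.4298e+5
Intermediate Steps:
v(D) = -4 + D**(3/2) (v(D) = -4 + D*sqrt(D) = -4 + D**(3/2))
(-68392 - 181814) + v(374) = (-68392 - 181814) + (-4 + 374**(3/2)) = -250206 + (-4 + 374*sqrt(374)) = -250210 + 374*sqrt(374)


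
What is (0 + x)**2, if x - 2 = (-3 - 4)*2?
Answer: 144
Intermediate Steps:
x = -12 (x = 2 + (-3 - 4)*2 = 2 - 7*2 = 2 - 14 = -12)
(0 + x)**2 = (0 - 12)**2 = (-12)**2 = 144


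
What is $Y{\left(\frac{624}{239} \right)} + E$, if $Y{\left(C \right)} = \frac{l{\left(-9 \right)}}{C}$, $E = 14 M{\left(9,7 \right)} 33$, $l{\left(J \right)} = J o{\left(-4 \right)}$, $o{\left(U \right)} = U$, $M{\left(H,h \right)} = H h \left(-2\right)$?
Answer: $- \frac{3026307}{52} \approx -58198.0$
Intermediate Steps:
$M{\left(H,h \right)} = - 2 H h$
$l{\left(J \right)} = - 4 J$ ($l{\left(J \right)} = J \left(-4\right) = - 4 J$)
$E = -58212$ ($E = 14 \left(\left(-2\right) 9 \cdot 7\right) 33 = 14 \left(-126\right) 33 = \left(-1764\right) 33 = -58212$)
$Y{\left(C \right)} = \frac{36}{C}$ ($Y{\left(C \right)} = \frac{\left(-4\right) \left(-9\right)}{C} = \frac{36}{C}$)
$Y{\left(\frac{624}{239} \right)} + E = \frac{36}{624 \cdot \frac{1}{239}} - 58212 = \frac{36}{\frac{624}{239}} - 58212 = 36 \cdot \frac{239}{624} - 58212 = \frac{717}{52} - 58212 = - \frac{3026307}{52}$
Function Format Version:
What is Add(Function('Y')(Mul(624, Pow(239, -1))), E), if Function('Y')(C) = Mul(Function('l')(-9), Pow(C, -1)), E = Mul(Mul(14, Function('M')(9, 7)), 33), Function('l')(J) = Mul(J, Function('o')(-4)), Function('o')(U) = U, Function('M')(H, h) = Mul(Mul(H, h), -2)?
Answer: Rational(-3026307, 52) ≈ -58198.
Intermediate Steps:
Function('M')(H, h) = Mul(-2, H, h)
Function('l')(J) = Mul(-4, J) (Function('l')(J) = Mul(J, -4) = Mul(-4, J))
E = -58212 (E = Mul(Mul(14, Mul(-2, 9, 7)), 33) = Mul(Mul(14, -126), 33) = Mul(-1764, 33) = -58212)
Function('Y')(C) = Mul(36, Pow(C, -1)) (Function('Y')(C) = Mul(Mul(-4, -9), Pow(C, -1)) = Mul(36, Pow(C, -1)))
Add(Function('Y')(Mul(624, Pow(239, -1))), E) = Add(Mul(36, Pow(Mul(624, Pow(239, -1)), -1)), -58212) = Add(Mul(36, Pow(Mul(624, Rational(1, 239)), -1)), -58212) = Add(Mul(36, Pow(Rational(624, 239), -1)), -58212) = Add(Mul(36, Rational(239, 624)), -58212) = Add(Rational(717, 52), -58212) = Rational(-3026307, 52)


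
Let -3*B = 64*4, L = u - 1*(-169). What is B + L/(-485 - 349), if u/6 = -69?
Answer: -23641/278 ≈ -85.040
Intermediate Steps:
u = -414 (u = 6*(-69) = -414)
L = -245 (L = -414 - 1*(-169) = -414 + 169 = -245)
B = -256/3 (B = -64*4/3 = -⅓*256 = -256/3 ≈ -85.333)
B + L/(-485 - 349) = -256/3 - 245/(-485 - 349) = -256/3 - 245/(-834) = -256/3 - 1/834*(-245) = -256/3 + 245/834 = -23641/278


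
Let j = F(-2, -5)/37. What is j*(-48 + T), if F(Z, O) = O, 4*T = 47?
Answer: 725/148 ≈ 4.8987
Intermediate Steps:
T = 47/4 (T = (¼)*47 = 47/4 ≈ 11.750)
j = -5/37 ≈ -0.13514
j*(-48 + T) = -5*(-48 + 47/4)/37 = -5/37*(-145/4) = 725/148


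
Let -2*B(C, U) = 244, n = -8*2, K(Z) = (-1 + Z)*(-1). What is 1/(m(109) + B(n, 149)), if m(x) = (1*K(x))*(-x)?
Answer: 1/11650 ≈ 8.5837e-5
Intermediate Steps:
K(Z) = 1 - Z
n = -16
m(x) = -x*(1 - x) (m(x) = (1*(1 - x))*(-x) = (1 - x)*(-x) = -x*(1 - x))
B(C, U) = -122 (B(C, U) = -1/2*244 = -122)
1/(m(109) + B(n, 149)) = 1/(109*(-1 + 109) - 122) = 1/(109*108 - 122) = 1/(11772 - 122) = 1/11650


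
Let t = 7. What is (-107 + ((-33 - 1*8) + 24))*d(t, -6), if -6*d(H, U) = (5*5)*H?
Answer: 10850/3 ≈ 3616.7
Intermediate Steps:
d(H, U) = -25*H/6 (d(H, U) = -5*5*H/6 = -25*H/6)
(-107 + ((-33 - 1*8) + 24))*d(t, -6) = (-107 + ((-33 - 1*8) + 24))*(-25/6*7) = (-107 + ((-33 - 8) + 24))*(-175/6) = (-107 + (-41 + 24))*(-175/6) = (-107 - 17)*(-175/6) = -124*(-175/6) = 10850/3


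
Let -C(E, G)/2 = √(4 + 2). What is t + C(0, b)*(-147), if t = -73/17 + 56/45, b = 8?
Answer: -2333/765 + 294*√6 ≈ 717.10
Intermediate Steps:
C(E, G) = -2*√6 (C(E, G) = -2*√(4 + 2) = -2*√6)
t = -2333/765 (t = -73*1/17 + 56*(1/45) = -73/17 + 56/45 = -2333/765 ≈ -3.0497)
t + C(0, b)*(-147) = -2333/765 - 2*√6*(-147) = -2333/765 + 294*√6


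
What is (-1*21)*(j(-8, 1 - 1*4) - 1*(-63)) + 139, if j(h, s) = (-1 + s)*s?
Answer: -1436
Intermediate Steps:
j(h, s) = s*(-1 + s)
(-1*21)*(j(-8, 1 - 1*4) - 1*(-63)) + 139 = (-1*21)*((1 - 1*4)*(-1 + (1 - 1*4)) - 1*(-63)) + 139 = -21*((1 - 4)*(-1 + (1 - 4)) + 63) + 139 = -21*(-3*(-1 - 3) + 63) + 139 = -21*(-3*(-4) + 63) + 139 = -21*(12 + 63) + 139 = -21*75 + 139 = -1575 + 139 = -1436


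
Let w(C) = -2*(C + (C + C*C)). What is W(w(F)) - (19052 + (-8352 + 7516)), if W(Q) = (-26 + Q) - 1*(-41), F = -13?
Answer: -18487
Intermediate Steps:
w(C) = -4*C - 2*C² (w(C) = -2*(C + (C + C²)) = -2*(C² + 2*C) = -4*C - 2*C²)
W(Q) = 15 + Q (W(Q) = (-26 + Q) + 41 = 15 + Q)
W(w(F)) - (19052 + (-8352 + 7516)) = (15 - 2*(-13)*(2 - 13)) - (19052 + (-8352 + 7516)) = (15 - 2*(-13)*(-11)) - (19052 - 836) = (15 - 286) - 1*18216 = -271 - 18216 = -18487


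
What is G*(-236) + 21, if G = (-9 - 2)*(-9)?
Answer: -23343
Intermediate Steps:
G = 99 (G = -11*(-9) = 99)
G*(-236) + 21 = 99*(-236) + 21 = -23364 + 21 = -23343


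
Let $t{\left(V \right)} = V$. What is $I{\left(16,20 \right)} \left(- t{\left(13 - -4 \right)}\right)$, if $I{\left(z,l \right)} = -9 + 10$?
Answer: $-17$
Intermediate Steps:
$I{\left(z,l \right)} = 1$
$I{\left(16,20 \right)} \left(- t{\left(13 - -4 \right)}\right) = 1 \left(- (13 - -4)\right) = 1 \left(- (13 + 4)\right) = 1 \left(\left(-1\right) 17\right) = 1 \left(-17\right) = -17$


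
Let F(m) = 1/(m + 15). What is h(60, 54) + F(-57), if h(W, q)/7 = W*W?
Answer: 1058399/42 ≈ 25200.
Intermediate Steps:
F(m) = 1/(15 + m)
h(W, q) = 7*W**2 (h(W, q) = 7*(W*W) = 7*W**2)
h(60, 54) + F(-57) = 7*60**2 + 1/(15 - 57) = 7*3600 + 1/(-42) = 25200 - 1/42 = 1058399/42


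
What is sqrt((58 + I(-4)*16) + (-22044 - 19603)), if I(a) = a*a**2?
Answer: I*sqrt(42613) ≈ 206.43*I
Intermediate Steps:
I(a) = a**3
sqrt((58 + I(-4)*16) + (-22044 - 19603)) = sqrt((58 + (-4)**3*16) + (-22044 - 19603)) = sqrt((58 - 64*16) - 41647) = sqrt((58 - 1024) - 41647) = sqrt(-966 - 41647) = sqrt(-42613) = I*sqrt(42613)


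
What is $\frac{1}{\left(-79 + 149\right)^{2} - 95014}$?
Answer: $- \frac{1}{90114} \approx -1.1097 \cdot 10^{-5}$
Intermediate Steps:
$\frac{1}{\left(-79 + 149\right)^{2} - 95014} = \frac{1}{70^{2} - 95014} = \frac{1}{4900 - 95014} = \frac{1}{-90114} = - \frac{1}{90114}$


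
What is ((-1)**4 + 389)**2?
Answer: 152100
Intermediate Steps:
((-1)**4 + 389)**2 = (1 + 389)**2 = 390**2 = 152100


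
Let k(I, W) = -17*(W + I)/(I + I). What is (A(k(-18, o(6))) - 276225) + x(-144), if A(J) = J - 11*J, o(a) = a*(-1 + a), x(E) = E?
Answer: -829277/3 ≈ -2.7643e+5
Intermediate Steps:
k(I, W) = -17*(I + W)/(2*I)
A(J) = -10*J
(A(k(-18, o(6))) - 276225) + x(-144) = (-85*(-1*(-18) - 6*(-1 + 6))/(-18) - 276225) - 144 = (-85*(-1)*(18 - 6*5)/18 - 276225) - 144 = (-85*(-1)*(18 - 1*30)/18 - 276225) - 144 = (-85*(-1)*(18 - 30)/18 - 276225) - 144 = (-85*(-1)*(-12)/18 - 276225) - 144 = (-10*17/3 - 276225) - 144 = (-170/3 - 276225) - 144 = -828845/3 - 144 = -829277/3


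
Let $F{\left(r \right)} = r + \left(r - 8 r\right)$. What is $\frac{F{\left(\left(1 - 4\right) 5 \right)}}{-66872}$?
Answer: $- \frac{45}{33436} \approx -0.0013459$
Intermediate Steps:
$F{\left(r \right)} = - 6 r$ ($F{\left(r \right)} = r - 7 r = - 6 r$)
$\frac{F{\left(\left(1 - 4\right) 5 \right)}}{-66872} = \frac{\left(-6\right) \left(1 - 4\right) 5}{-66872} = - 6 \left(\left(-3\right) 5\right) \left(- \frac{1}{66872}\right) = \left(-6\right) \left(-15\right) \left(- \frac{1}{66872}\right) = 90 \left(- \frac{1}{66872}\right) = - \frac{45}{33436}$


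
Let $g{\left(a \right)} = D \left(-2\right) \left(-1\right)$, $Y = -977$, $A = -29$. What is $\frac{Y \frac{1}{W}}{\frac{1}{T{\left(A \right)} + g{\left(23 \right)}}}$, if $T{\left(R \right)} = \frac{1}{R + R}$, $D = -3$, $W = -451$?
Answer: $- \frac{340973}{26158} \approx -13.035$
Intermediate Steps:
$g{\left(a \right)} = -6$ ($g{\left(a \right)} = \left(-3\right) \left(-2\right) \left(-1\right) = 6 \left(-1\right) = -6$)
$T{\left(R \right)} = \frac{1}{2 R}$
$\frac{Y \frac{1}{W}}{\frac{1}{T{\left(A \right)} + g{\left(23 \right)}}} = \frac{\left(-977\right) \frac{1}{-451}}{\frac{1}{\frac{1}{2 \left(-29\right)} - 6}} = \frac{\left(-977\right) \left(- \frac{1}{451}\right)}{\frac{1}{\frac{1}{2} \left(- \frac{1}{29}\right) - 6}} = \frac{977}{451 \frac{1}{- \frac{1}{58} - 6}} = \frac{977}{451 \frac{1}{- \frac{349}{58}}} = \frac{977}{451 \left(- \frac{58}{349}\right)} = \frac{977}{451} \left(- \frac{349}{58}\right) = - \frac{340973}{26158}$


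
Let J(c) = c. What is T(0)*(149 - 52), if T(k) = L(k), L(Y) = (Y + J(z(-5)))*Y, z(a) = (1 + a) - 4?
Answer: 0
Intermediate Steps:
z(a) = -3 + a
L(Y) = Y*(-8 + Y) (L(Y) = (Y + (-3 - 5))*Y = (Y - 8)*Y = (-8 + Y)*Y = Y*(-8 + Y))
T(k) = k*(-8 + k)
T(0)*(149 - 52) = (0*(-8 + 0))*(149 - 52) = (0*(-8))*97 = 0*97 = 0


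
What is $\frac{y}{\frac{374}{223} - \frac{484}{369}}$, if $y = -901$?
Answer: $- \frac{74140587}{30074} \approx -2465.3$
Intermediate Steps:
$\frac{y}{\frac{374}{223} - \frac{484}{369}} = - \frac{901}{\frac{374}{223} - \frac{484}{369}} = - \frac{901}{\frac{30074}{82287}} = \left(-901\right) \frac{82287}{30074} = - \frac{74140587}{30074}$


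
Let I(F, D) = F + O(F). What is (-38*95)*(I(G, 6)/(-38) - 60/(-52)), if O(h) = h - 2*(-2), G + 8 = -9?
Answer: -91200/13 ≈ -7015.4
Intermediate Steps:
G = -17 (G = -8 - 9 = -17)
O(h) = 4 + h (O(h) = h + 4 = 4 + h)
I(F, D) = 4 + 2*F (I(F, D) = F + (4 + F) = 4 + 2*F)
(-38*95)*(I(G, 6)/(-38) - 60/(-52)) = (-38*95)*((4 + 2*(-17))/(-38) - 60/(-52)) = -3610*((4 - 34)*(-1/38) - 60*(-1/52)) = -3610*(-30*(-1/38) + 15/13) = -3610*(15/19 + 15/13) = -3610*480/247 = -91200/13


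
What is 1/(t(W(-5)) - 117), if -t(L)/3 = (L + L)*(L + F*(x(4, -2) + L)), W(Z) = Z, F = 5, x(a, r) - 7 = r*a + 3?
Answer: -1/717 ≈ -0.0013947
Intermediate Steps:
x(a, r) = 10 + a*r (x(a, r) = 7 + (r*a + 3) = 7 + (a*r + 3) = 7 + (3 + a*r) = 10 + a*r)
t(L) = -6*L*(10 + 6*L) (t(L) = -3*(L + L)*(L + 5*((10 + 4*(-2)) + L)) = -3*2*L*(L + 5*((10 - 8) + L)) = -3*2*L*(L + 5*(2 + L)) = -3*2*L*(L + (10 + 5*L)) = -3*2*L*(10 + 6*L) = -6*L*(10 + 6*L))
1/(t(W(-5)) - 117) = 1/(-12*(-5)*(5 + 3*(-5)) - 117) = 1/(-12*(-5)*(5 - 15) - 117) = 1/(-12*(-5)*(-10) - 117) = 1/(-600 - 117) = 1/(-717) = -1/717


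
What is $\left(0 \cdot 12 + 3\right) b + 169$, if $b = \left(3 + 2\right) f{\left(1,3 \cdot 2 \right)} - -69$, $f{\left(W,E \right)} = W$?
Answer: $391$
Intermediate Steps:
$b = 74$ ($b = \left(3 + 2\right) 1 - -69 = 5 \cdot 1 + 69 = 5 + 69 = 74$)
$\left(0 \cdot 12 + 3\right) b + 169 = \left(0 \cdot 12 + 3\right) 74 + 169 = \left(0 + 3\right) 74 + 169 = 3 \cdot 74 + 169 = 222 + 169 = 391$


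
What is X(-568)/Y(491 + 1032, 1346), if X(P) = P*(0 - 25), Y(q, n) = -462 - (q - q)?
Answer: -7100/231 ≈ -30.736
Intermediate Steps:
Y(q, n) = -462 (Y(q, n) = -462 - 1*0 = -462 + 0 = -462)
X(P) = -25*P (X(P) = P*(-25) = -25*P)
X(-568)/Y(491 + 1032, 1346) = -25*(-568)/(-462) = 14200*(-1/462) = -7100/231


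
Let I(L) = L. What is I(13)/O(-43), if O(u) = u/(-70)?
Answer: 910/43 ≈ 21.163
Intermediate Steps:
O(u) = -u/70 (O(u) = u*(-1/70) = -u/70)
I(13)/O(-43) = 13/((-1/70*(-43))) = 13/(43/70) = 13*(70/43) = 910/43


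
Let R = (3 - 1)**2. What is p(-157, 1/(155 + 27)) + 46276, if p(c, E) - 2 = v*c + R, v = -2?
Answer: 46596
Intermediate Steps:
R = 4 (R = 2**2 = 4)
p(c, E) = 6 - 2*c (p(c, E) = 2 + (-2*c + 4) = 2 + (4 - 2*c) = 6 - 2*c)
p(-157, 1/(155 + 27)) + 46276 = (6 - 2*(-157)) + 46276 = (6 + 314) + 46276 = 320 + 46276 = 46596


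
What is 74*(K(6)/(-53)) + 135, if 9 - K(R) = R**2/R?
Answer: 6933/53 ≈ 130.81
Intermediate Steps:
K(R) = 9 - R (K(R) = 9 - R**2/R = 9 - R)
74*(K(6)/(-53)) + 135 = 74*((9 - 1*6)/(-53)) + 135 = 74*((9 - 6)*(-1/53)) + 135 = 74*(3*(-1/53)) + 135 = 74*(-3/53) + 135 = -222/53 + 135 = 6933/53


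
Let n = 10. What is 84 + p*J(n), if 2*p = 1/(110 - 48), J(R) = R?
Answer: 5213/62 ≈ 84.081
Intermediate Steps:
p = 1/124 (p = 1/(2*(110 - 48)) = (1/2)/62 = (1/2)*(1/62) = 1/124 ≈ 0.0080645)
84 + p*J(n) = 84 + (1/124)*10 = 84 + 5/62 = 5213/62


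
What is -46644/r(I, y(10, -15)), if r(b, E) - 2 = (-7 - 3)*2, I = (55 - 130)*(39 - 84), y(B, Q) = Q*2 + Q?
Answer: 7774/3 ≈ 2591.3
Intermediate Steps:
y(B, Q) = 3*Q (y(B, Q) = 2*Q + Q = 3*Q)
I = 3375 (I = -75*(-45) = 3375)
r(b, E) = -18 (r(b, E) = 2 + (-7 - 3)*2 = 2 - 10*2 = 2 - 20 = -18)
-46644/r(I, y(10, -15)) = -46644/(-18) = -46644*(-1/18) = 7774/3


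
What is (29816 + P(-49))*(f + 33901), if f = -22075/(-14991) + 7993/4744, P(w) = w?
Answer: 71773364954154289/71117304 ≈ 1.0092e+9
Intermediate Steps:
f = 224546863/71117304 (f = -22075*(-1/14991) + 7993*(1/4744) = 22075/14991 + 7993/4744 = 224546863/71117304 ≈ 3.1574)
(29816 + P(-49))*(f + 33901) = (29816 - 49)*(224546863/71117304 + 33901) = 29767*(2411172269767/71117304) = 71773364954154289/71117304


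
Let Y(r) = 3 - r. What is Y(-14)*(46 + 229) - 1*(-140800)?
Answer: 145475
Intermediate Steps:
Y(-14)*(46 + 229) - 1*(-140800) = (3 - 1*(-14))*(46 + 229) - 1*(-140800) = (3 + 14)*275 + 140800 = 17*275 + 140800 = 4675 + 140800 = 145475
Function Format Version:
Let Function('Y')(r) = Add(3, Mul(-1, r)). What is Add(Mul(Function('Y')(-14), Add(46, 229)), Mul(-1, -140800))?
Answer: 145475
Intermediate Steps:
Add(Mul(Function('Y')(-14), Add(46, 229)), Mul(-1, -140800)) = Add(Mul(Add(3, Mul(-1, -14)), Add(46, 229)), Mul(-1, -140800)) = Add(Mul(Add(3, 14), 275), 140800) = Add(Mul(17, 275), 140800) = Add(4675, 140800) = 145475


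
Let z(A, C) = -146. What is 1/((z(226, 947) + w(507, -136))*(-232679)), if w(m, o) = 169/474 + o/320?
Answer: 9480/322197358991 ≈ 2.9423e-8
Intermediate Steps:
w(m, o) = 169/474 + o/320 (w(m, o) = 169*(1/474) + o*(1/320) = 169/474 + o/320)
1/((z(226, 947) + w(507, -136))*(-232679)) = 1/((-146 + (169/474 + (1/320)*(-136)))*(-232679)) = -1/232679/(-146 + (169/474 - 17/40)) = -1/232679/(-146 - 649/9480) = -1/232679/(-1384729/9480) = -9480/1384729*(-1/232679) = 9480/322197358991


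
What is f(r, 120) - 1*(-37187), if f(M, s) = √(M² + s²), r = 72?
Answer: 37187 + 24*√34 ≈ 37327.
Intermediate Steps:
f(r, 120) - 1*(-37187) = √(72² + 120²) - 1*(-37187) = √(5184 + 14400) + 37187 = √19584 + 37187 = 24*√34 + 37187 = 37187 + 24*√34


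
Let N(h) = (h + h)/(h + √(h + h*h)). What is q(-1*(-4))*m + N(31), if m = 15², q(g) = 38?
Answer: 8488 + 8*√62 ≈ 8551.0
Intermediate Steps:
N(h) = 2*h/(h + √(h + h²)) (N(h) = (2*h)/(h + √(h + h²)) = 2*h/(h + √(h + h²)))
m = 225
q(-1*(-4))*m + N(31) = 38*225 + 2*31/(31 + √(31*(1 + 31))) = 8550 + 2*31/(31 + √(31*32)) = 8550 + 2*31/(31 + √992) = 8550 + 2*31/(31 + 4*√62) = 8550 + 62/(31 + 4*√62)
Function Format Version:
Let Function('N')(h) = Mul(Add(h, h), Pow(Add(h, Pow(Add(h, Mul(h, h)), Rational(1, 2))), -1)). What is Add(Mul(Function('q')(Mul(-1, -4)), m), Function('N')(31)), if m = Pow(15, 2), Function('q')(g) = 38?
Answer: Add(8488, Mul(8, Pow(62, Rational(1, 2)))) ≈ 8551.0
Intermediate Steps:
Function('N')(h) = Mul(2, h, Pow(Add(h, Pow(Add(h, Pow(h, 2)), Rational(1, 2))), -1)) (Function('N')(h) = Mul(Mul(2, h), Pow(Add(h, Pow(Add(h, Pow(h, 2)), Rational(1, 2))), -1)) = Mul(2, h, Pow(Add(h, Pow(Add(h, Pow(h, 2)), Rational(1, 2))), -1)))
m = 225
Add(Mul(Function('q')(Mul(-1, -4)), m), Function('N')(31)) = Add(Mul(38, 225), Mul(2, 31, Pow(Add(31, Pow(Mul(31, Add(1, 31)), Rational(1, 2))), -1))) = Add(8550, Mul(2, 31, Pow(Add(31, Pow(Mul(31, 32), Rational(1, 2))), -1))) = Add(8550, Mul(2, 31, Pow(Add(31, Pow(992, Rational(1, 2))), -1))) = Add(8550, Mul(2, 31, Pow(Add(31, Mul(4, Pow(62, Rational(1, 2)))), -1))) = Add(8550, Mul(62, Pow(Add(31, Mul(4, Pow(62, Rational(1, 2)))), -1)))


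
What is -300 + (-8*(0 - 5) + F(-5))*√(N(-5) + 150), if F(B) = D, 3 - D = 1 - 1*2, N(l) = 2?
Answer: -300 + 88*√38 ≈ 242.47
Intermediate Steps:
D = 4 (D = 3 - (1 - 1*2) = 3 - (1 - 2) = 3 - 1*(-1) = 3 + 1 = 4)
F(B) = 4
-300 + (-8*(0 - 5) + F(-5))*√(N(-5) + 150) = -300 + (-8*(0 - 5) + 4)*√(2 + 150) = -300 + (-8*(-5) + 4)*√152 = -300 + (40 + 4)*(2*√38) = -300 + 44*(2*√38) = -300 + 88*√38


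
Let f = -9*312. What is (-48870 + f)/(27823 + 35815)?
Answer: -25839/31819 ≈ -0.81206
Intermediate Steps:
f = -2808
(-48870 + f)/(27823 + 35815) = (-48870 - 2808)/(27823 + 35815) = -51678/63638 = -51678*1/63638 = -25839/31819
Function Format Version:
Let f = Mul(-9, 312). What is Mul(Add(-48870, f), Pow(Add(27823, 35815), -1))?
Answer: Rational(-25839, 31819) ≈ -0.81206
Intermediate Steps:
f = -2808
Mul(Add(-48870, f), Pow(Add(27823, 35815), -1)) = Mul(Add(-48870, -2808), Pow(Add(27823, 35815), -1)) = Mul(-51678, Pow(63638, -1)) = Mul(-51678, Rational(1, 63638)) = Rational(-25839, 31819)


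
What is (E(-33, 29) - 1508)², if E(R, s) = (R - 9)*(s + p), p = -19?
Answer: 3717184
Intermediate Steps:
E(R, s) = (-19 + s)*(-9 + R) (E(R, s) = (R - 9)*(s - 19) = (-9 + R)*(-19 + s) = (-19 + s)*(-9 + R))
(E(-33, 29) - 1508)² = ((171 - 19*(-33) - 9*29 - 33*29) - 1508)² = ((171 + 627 - 261 - 957) - 1508)² = (-420 - 1508)² = (-1928)² = 3717184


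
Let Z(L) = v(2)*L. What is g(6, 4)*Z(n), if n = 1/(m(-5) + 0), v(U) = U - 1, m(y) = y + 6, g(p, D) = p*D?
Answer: 24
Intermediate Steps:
g(p, D) = D*p
m(y) = 6 + y
v(U) = -1 + U
n = 1 (n = 1/((6 - 5) + 0) = 1/(1 + 0) = 1/1 = 1)
Z(L) = L (Z(L) = (-1 + 2)*L = 1*L = L)
g(6, 4)*Z(n) = (4*6)*1 = 24*1 = 24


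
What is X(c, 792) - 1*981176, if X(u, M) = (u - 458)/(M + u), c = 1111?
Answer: -1867177275/1903 ≈ -9.8118e+5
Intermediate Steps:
X(u, M) = (-458 + u)/(M + u)
X(c, 792) - 1*981176 = (-458 + 1111)/(792 + 1111) - 1*981176 = 653/1903 - 981176 = -1867177275/1903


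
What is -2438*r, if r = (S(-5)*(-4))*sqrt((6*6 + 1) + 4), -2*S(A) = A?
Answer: 24380*sqrt(41) ≈ 1.5611e+5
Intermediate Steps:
S(A) = -A/2
r = -10*sqrt(41) (r = (-1/2*(-5)*(-4))*sqrt((6*6 + 1) + 4) = ((5/2)*(-4))*sqrt((36 + 1) + 4) = -10*sqrt(37 + 4) = -10*sqrt(41) ≈ -64.031)
-2438*r = -(-24380)*sqrt(41) = 24380*sqrt(41)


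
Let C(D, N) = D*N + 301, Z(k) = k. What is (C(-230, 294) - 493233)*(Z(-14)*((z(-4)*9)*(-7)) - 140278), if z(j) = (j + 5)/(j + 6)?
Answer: 78385910024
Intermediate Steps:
C(D, N) = 301 + D*N
z(j) = (5 + j)/(6 + j)
(C(-230, 294) - 493233)*(Z(-14)*((z(-4)*9)*(-7)) - 140278) = ((301 - 230*294) - 493233)*(-14*((5 - 4)/(6 - 4))*9*(-7) - 140278) = ((301 - 67620) - 493233)*(-14*(1/2)*9*(-7) - 140278) = (-67319 - 493233)*(-14*((½)*1)*9*(-7) - 140278) = -560552*(-14*(½)*9*(-7) - 140278) = -560552*(-63*(-7) - 140278) = -560552*(-14*(-63/2) - 140278) = -560552*(441 - 140278) = -560552*(-139837) = 78385910024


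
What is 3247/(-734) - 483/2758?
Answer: -332491/72299 ≈ -4.5988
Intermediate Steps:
3247/(-734) - 483/2758 = 3247*(-1/734) - 483*1/2758 = -3247/734 - 69/394 = -332491/72299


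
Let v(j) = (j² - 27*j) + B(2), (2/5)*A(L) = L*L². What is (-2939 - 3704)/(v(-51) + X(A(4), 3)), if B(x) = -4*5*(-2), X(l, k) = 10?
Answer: -6643/4028 ≈ -1.6492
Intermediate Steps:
A(L) = 5*L³/2 (A(L) = 5*(L*L²)/2 = 5*L³/2)
B(x) = 40 (B(x) = -20*(-2) = 40)
v(j) = 40 + j² - 27*j (v(j) = (j² - 27*j) + 40 = 40 + j² - 27*j)
(-2939 - 3704)/(v(-51) + X(A(4), 3)) = (-2939 - 3704)/((40 + (-51)² - 27*(-51)) + 10) = -6643/((40 + 2601 + 1377) + 10) = -6643/(4018 + 10) = -6643/4028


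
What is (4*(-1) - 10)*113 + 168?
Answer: -1414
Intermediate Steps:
(4*(-1) - 10)*113 + 168 = (-4 - 10)*113 + 168 = -14*113 + 168 = -1582 + 168 = -1414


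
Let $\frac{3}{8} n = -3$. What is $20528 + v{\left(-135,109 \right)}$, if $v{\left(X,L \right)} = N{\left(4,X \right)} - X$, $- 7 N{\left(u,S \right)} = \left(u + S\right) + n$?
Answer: $\frac{144780}{7} \approx 20683.0$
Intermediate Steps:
$n = -8$ ($n = \frac{8}{3} \left(-3\right) = -8$)
$N{\left(u,S \right)} = \frac{8}{7} - \frac{S}{7} - \frac{u}{7}$ ($N{\left(u,S \right)} = - \frac{\left(u + S\right) - 8}{7} = - \frac{\left(S + u\right) - 8}{7} = - \frac{-8 + S + u}{7} = \frac{8}{7} - \frac{S}{7} - \frac{u}{7}$)
$v{\left(X,L \right)} = \frac{4}{7} - \frac{8 X}{7}$ ($v{\left(X,L \right)} = \left(\frac{8}{7} - \frac{X}{7} - \frac{4}{7}\right) - X = \left(\frac{4}{7} - \frac{X}{7}\right) - X = \frac{4}{7} - \frac{8 X}{7}$)
$20528 + v{\left(-135,109 \right)} = 20528 + \left(\frac{4}{7} - - \frac{1080}{7}\right) = 20528 + \left(\frac{4}{7} + \frac{1080}{7}\right) = 20528 + \frac{1084}{7} = \frac{144780}{7}$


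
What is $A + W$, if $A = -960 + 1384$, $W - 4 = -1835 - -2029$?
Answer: $622$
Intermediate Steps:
$W = 198$ ($W = 4 - -194 = 4 + \left(-1835 + 2029\right) = 4 + 194 = 198$)
$A = 424$
$A + W = 424 + 198 = 622$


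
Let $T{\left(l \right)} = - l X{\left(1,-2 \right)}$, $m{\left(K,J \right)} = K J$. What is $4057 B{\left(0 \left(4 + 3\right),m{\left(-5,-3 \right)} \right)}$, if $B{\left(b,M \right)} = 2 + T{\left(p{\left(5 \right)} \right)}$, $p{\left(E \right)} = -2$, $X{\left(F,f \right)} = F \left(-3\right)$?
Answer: $-16228$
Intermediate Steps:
$X{\left(F,f \right)} = - 3 F$
$m{\left(K,J \right)} = J K$
$T{\left(l \right)} = 3 l$ ($T{\left(l \right)} = - l \left(\left(-3\right) 1\right) = - l \left(-3\right) = 3 l$)
$B{\left(b,M \right)} = -4$ ($B{\left(b,M \right)} = 2 + 3 \left(-2\right) = 2 - 6 = -4$)
$4057 B{\left(0 \left(4 + 3\right),m{\left(-5,-3 \right)} \right)} = 4057 \left(-4\right) = -16228$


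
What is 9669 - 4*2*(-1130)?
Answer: 18709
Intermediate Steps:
9669 - 4*2*(-1130) = 9669 - 8*(-1130) = 9669 + 9040 = 18709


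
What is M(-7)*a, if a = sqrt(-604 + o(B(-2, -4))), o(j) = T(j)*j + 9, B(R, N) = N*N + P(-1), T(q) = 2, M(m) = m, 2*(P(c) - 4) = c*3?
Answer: -21*I*sqrt(62) ≈ -165.35*I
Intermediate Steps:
P(c) = 4 + 3*c/2 (P(c) = 4 + (c*3)/2 = 4 + (3*c)/2 = 4 + 3*c/2)
B(R, N) = 5/2 + N**2 (B(R, N) = N*N + (4 + (3/2)*(-1)) = N**2 + (4 - 3/2) = N**2 + 5/2 = 5/2 + N**2)
o(j) = 9 + 2*j (o(j) = 2*j + 9 = 9 + 2*j)
a = 3*I*sqrt(62) (a = sqrt(-604 + (9 + 2*(5/2 + (-4)**2))) = sqrt(-604 + (9 + 2*(5/2 + 16))) = sqrt(-604 + (9 + 2*(37/2))) = sqrt(-604 + (9 + 37)) = sqrt(-604 + 46) = sqrt(-558) = 3*I*sqrt(62) ≈ 23.622*I)
M(-7)*a = -21*I*sqrt(62)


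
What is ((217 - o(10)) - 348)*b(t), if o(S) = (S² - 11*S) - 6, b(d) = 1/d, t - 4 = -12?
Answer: 115/8 ≈ 14.375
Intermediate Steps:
t = -8 (t = 4 - 12 = -8)
o(S) = -6 + S² - 11*S
((217 - o(10)) - 348)*b(t) = ((217 - (-6 + 10² - 11*10)) - 348)/(-8) = ((217 - (-6 + 100 - 110)) - 348)*(-⅛) = ((217 - 1*(-16)) - 348)*(-⅛) = ((217 + 16) - 348)*(-⅛) = (233 - 348)*(-⅛) = -115*(-⅛) = 115/8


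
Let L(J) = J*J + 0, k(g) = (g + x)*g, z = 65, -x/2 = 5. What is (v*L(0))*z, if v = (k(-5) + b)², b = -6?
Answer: 0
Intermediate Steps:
x = -10 (x = -2*5 = -10)
k(g) = g*(-10 + g) (k(g) = (g - 10)*g = (-10 + g)*g = g*(-10 + g))
L(J) = J² (L(J) = J² + 0 = J²)
v = 4761 (v = (-5*(-10 - 5) - 6)² = (-5*(-15) - 6)² = (75 - 6)² = 69² = 4761)
(v*L(0))*z = (4761*0²)*65 = (4761*0)*65 = 0*65 = 0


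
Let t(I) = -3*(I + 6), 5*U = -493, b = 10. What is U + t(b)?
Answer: -733/5 ≈ -146.60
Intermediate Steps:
U = -493/5 (U = (⅕)*(-493) = -493/5 ≈ -98.600)
t(I) = -18 - 3*I (t(I) = -3*(6 + I) = -18 - 3*I)
U + t(b) = -493/5 + (-18 - 3*10) = -493/5 + (-18 - 30) = -493/5 - 48 = -733/5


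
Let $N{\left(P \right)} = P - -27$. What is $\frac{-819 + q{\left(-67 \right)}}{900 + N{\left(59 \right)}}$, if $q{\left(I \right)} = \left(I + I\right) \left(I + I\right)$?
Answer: $\frac{17137}{986} \approx 17.38$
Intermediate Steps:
$q{\left(I \right)} = 4 I^{2}$ ($q{\left(I \right)} = 2 I 2 I = 4 I^{2}$)
$N{\left(P \right)} = 27 + P$ ($N{\left(P \right)} = P + 27 = 27 + P$)
$\frac{-819 + q{\left(-67 \right)}}{900 + N{\left(59 \right)}} = \frac{-819 + 4 \left(-67\right)^{2}}{900 + \left(27 + 59\right)} = \frac{-819 + 4 \cdot 4489}{900 + 86} = \frac{-819 + 17956}{986} = 17137 \cdot \frac{1}{986} = \frac{17137}{986}$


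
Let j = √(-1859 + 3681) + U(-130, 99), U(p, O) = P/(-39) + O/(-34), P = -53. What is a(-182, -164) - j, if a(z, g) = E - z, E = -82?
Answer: 134659/1326 - √1822 ≈ 58.868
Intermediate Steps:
a(z, g) = -82 - z
U(p, O) = 53/39 - O/34 (U(p, O) = -53/(-39) + O/(-34) = -53*(-1/39) + O*(-1/34) = 53/39 - O/34)
j = -2059/1326 + √1822 (j = √(-1859 + 3681) + (53/39 - 1/34*99) = √1822 + (53/39 - 99/34) = √1822 - 2059/1326 = -2059/1326 + √1822 ≈ 41.132)
a(-182, -164) - j = (-82 - 1*(-182)) - (-2059/1326 + √1822) = (-82 + 182) + (2059/1326 - √1822) = 100 + (2059/1326 - √1822) = 134659/1326 - √1822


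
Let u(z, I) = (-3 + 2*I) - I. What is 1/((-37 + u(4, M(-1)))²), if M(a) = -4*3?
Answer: 1/2704 ≈ 0.00036982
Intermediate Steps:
M(a) = -12
u(z, I) = -3 + I
1/((-37 + u(4, M(-1)))²) = 1/((-37 + (-3 - 12))²) = 1/((-37 - 15)²) = 1/((-52)²) = 1/2704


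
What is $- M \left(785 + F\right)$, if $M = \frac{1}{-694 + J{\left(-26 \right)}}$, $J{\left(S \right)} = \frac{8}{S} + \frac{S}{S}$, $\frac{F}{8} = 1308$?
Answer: $\frac{146237}{9013} \approx 16.225$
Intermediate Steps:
$F = 10464$ ($F = 8 \cdot 1308 = 10464$)
$J{\left(S \right)} = 1 + \frac{8}{S}$ ($J{\left(S \right)} = \frac{8}{S} + 1 = 1 + \frac{8}{S}$)
$M = - \frac{13}{9013}$ ($M = \frac{1}{-694 + \frac{8 - 26}{-26}} = \frac{1}{-694 - - \frac{9}{13}} = \frac{1}{-694 + \frac{9}{13}} = \frac{1}{- \frac{9013}{13}} = - \frac{13}{9013} \approx -0.0014424$)
$- M \left(785 + F\right) = - \frac{\left(-13\right) \left(785 + 10464\right)}{9013} = - \frac{\left(-13\right) 11249}{9013} = \left(-1\right) \left(- \frac{146237}{9013}\right) = \frac{146237}{9013}$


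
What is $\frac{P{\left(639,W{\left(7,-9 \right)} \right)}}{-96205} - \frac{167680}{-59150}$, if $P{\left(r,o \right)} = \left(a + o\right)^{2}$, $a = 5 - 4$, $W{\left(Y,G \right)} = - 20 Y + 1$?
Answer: $\frac{300104036}{113810515} \approx 2.6369$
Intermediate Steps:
$W{\left(Y,G \right)} = 1 - 20 Y$
$a = 1$ ($a = 5 - 4 = 1$)
$P{\left(r,o \right)} = \left(1 + o\right)^{2}$
$\frac{P{\left(639,W{\left(7,-9 \right)} \right)}}{-96205} - \frac{167680}{-59150} = \frac{\left(1 + \left(1 - 140\right)\right)^{2}}{-96205} - \frac{167680}{-59150} = \left(1 + \left(1 - 140\right)\right)^{2} \left(- \frac{1}{96205}\right) - - \frac{16768}{5915} = \left(1 - 139\right)^{2} \left(- \frac{1}{96205}\right) + \frac{16768}{5915} = \left(-138\right)^{2} \left(- \frac{1}{96205}\right) + \frac{16768}{5915} = 19044 \left(- \frac{1}{96205}\right) + \frac{16768}{5915} = - \frac{19044}{96205} + \frac{16768}{5915} = \frac{300104036}{113810515}$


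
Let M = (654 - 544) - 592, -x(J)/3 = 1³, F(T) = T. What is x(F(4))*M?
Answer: 1446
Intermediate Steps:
x(J) = -3 (x(J) = -3*1³ = -3*1 = -3)
M = -482 (M = 110 - 592 = -482)
x(F(4))*M = -3*(-482) = 1446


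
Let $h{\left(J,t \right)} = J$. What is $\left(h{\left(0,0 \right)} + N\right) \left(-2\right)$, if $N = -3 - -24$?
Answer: $-42$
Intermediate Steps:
$N = 21$ ($N = -3 + 24 = 21$)
$\left(h{\left(0,0 \right)} + N\right) \left(-2\right) = \left(0 + 21\right) \left(-2\right) = 21 \left(-2\right) = -42$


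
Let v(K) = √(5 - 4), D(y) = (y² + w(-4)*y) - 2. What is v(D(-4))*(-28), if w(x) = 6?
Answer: -28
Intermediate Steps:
D(y) = -2 + y² + 6*y (D(y) = (y² + 6*y) - 2 = -2 + y² + 6*y)
v(K) = 1 (v(K) = √1 = 1)
v(D(-4))*(-28) = 1*(-28) = -28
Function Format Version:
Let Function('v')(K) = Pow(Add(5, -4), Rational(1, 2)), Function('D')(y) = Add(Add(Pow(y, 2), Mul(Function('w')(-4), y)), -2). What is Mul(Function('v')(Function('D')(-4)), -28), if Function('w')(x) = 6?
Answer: -28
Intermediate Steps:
Function('D')(y) = Add(-2, Pow(y, 2), Mul(6, y)) (Function('D')(y) = Add(Add(Pow(y, 2), Mul(6, y)), -2) = Add(-2, Pow(y, 2), Mul(6, y)))
Function('v')(K) = 1 (Function('v')(K) = Pow(1, Rational(1, 2)) = 1)
Mul(Function('v')(Function('D')(-4)), -28) = Mul(1, -28) = -28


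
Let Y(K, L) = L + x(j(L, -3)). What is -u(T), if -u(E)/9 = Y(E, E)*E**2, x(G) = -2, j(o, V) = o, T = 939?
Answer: 7435553193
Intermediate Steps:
Y(K, L) = -2 + L (Y(K, L) = L - 2 = -2 + L)
u(E) = -9*E**2*(-2 + E) (u(E) = -9*(-2 + E)*E**2 = -9*E**2*(-2 + E))
-u(T) = -9*939**2*(2 - 1*939) = -9*881721*(2 - 939) = -9*881721*(-937) = -1*(-7435553193) = 7435553193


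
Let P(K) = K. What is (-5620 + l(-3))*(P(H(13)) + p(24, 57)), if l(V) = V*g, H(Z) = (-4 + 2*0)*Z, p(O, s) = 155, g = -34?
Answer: -568354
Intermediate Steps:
H(Z) = -4*Z (H(Z) = (-4 + 0)*Z = -4*Z)
l(V) = -34*V (l(V) = V*(-34) = -34*V)
(-5620 + l(-3))*(P(H(13)) + p(24, 57)) = (-5620 - 34*(-3))*(-4*13 + 155) = (-5620 + 102)*(-52 + 155) = -5518*103 = -568354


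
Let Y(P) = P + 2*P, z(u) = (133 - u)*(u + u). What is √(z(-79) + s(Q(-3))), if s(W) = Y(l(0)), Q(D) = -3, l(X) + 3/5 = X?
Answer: I*√837445/5 ≈ 183.02*I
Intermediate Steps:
z(u) = 2*u*(133 - u) (z(u) = (133 - u)*(2*u) = 2*u*(133 - u))
l(X) = -⅗ + X
Y(P) = 3*P
s(W) = -9/5 (s(W) = 3*(-⅗ + 0) = 3*(-⅗) = -9/5)
√(z(-79) + s(Q(-3))) = √(2*(-79)*(133 - 1*(-79)) - 9/5) = √(2*(-79)*(133 + 79) - 9/5) = √(2*(-79)*212 - 9/5) = √(-33496 - 9/5) = √(-167489/5) = I*√837445/5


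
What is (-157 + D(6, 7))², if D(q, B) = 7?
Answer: 22500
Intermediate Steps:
(-157 + D(6, 7))² = (-157 + 7)² = (-150)² = 22500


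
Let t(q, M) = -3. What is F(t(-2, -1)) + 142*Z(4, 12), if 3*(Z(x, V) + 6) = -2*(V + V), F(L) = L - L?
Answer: -3124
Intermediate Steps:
F(L) = 0
Z(x, V) = -6 - 4*V/3 (Z(x, V) = -6 + (-2*(V + V))/3 = -6 + (-4*V)/3 = -6 - 4*V/3)
F(t(-2, -1)) + 142*Z(4, 12) = 0 + 142*(-6 - 4/3*12) = 0 + 142*(-6 - 16) = 0 + 142*(-22) = 0 - 3124 = -3124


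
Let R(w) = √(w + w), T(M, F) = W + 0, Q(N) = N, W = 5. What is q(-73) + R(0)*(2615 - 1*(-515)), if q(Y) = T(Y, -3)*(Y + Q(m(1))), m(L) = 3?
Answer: -350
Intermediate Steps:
T(M, F) = 5 (T(M, F) = 5 + 0 = 5)
R(w) = √2*√w (R(w) = √(2*w) = √2*√w)
q(Y) = 15 + 5*Y (q(Y) = 5*(Y + 3) = 5*(3 + Y) = 15 + 5*Y)
q(-73) + R(0)*(2615 - 1*(-515)) = (15 + 5*(-73)) + (√2*√0)*(2615 - 1*(-515)) = (15 - 365) + (√2*0)*(2615 + 515) = -350 + 0*3130 = -350 + 0 = -350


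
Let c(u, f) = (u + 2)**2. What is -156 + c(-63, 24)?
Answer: 3565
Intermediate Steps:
c(u, f) = (2 + u)**2
-156 + c(-63, 24) = -156 + (2 - 63)**2 = -156 + (-61)**2 = -156 + 3721 = 3565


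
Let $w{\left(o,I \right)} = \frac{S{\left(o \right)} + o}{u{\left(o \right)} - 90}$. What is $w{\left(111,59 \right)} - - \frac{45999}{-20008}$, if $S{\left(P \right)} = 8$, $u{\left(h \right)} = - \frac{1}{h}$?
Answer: $- \frac{723861681}{199899928} \approx -3.6211$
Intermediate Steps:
$w{\left(o,I \right)} = \frac{8 + o}{-90 - \frac{1}{o}}$ ($w{\left(o,I \right)} = \frac{8 + o}{- \frac{1}{o} - 90} = \frac{8 + o}{-90 - \frac{1}{o}}$)
$w{\left(111,59 \right)} - - \frac{45999}{-20008} = \left(-1\right) 111 \frac{1}{1 + 90 \cdot 111} \left(8 + 111\right) - - \frac{45999}{-20008} = \left(-1\right) 111 \frac{1}{1 + 9990} \cdot 119 - \left(-45999\right) \left(- \frac{1}{20008}\right) = \left(-1\right) 111 \cdot \frac{1}{9991} \cdot 119 - \frac{45999}{20008} = - \frac{13209}{9991} - \frac{45999}{20008} = - \frac{723861681}{199899928}$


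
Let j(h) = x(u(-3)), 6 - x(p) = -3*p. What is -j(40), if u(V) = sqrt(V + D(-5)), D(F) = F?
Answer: -6 - 6*I*sqrt(2) ≈ -6.0 - 8.4853*I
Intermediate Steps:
u(V) = sqrt(-5 + V) (u(V) = sqrt(V - 5) = sqrt(-5 + V))
x(p) = 6 + 3*p (x(p) = 6 - (-3)*p = 6 + 3*p)
j(h) = 6 + 6*I*sqrt(2) (j(h) = 6 + 3*sqrt(-5 - 3) = 6 + 3*sqrt(-8) = 6 + 3*(2*I*sqrt(2)) = 6 + 6*I*sqrt(2))
-j(40) = -(6 + 6*I*sqrt(2)) = -6 - 6*I*sqrt(2)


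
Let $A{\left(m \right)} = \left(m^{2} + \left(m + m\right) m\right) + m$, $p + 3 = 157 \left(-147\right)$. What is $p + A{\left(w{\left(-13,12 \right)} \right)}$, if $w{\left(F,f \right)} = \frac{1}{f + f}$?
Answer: $- \frac{1477245}{64} \approx -23082.0$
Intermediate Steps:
$w{\left(F,f \right)} = \frac{1}{2 f}$
$p = -23082$ ($p = -3 + 157 \left(-147\right) = -3 - 23079 = -23082$)
$A{\left(m \right)} = m + 3 m^{2}$ ($A{\left(m \right)} = \left(m^{2} + 2 m m\right) + m = \left(m^{2} + 2 m^{2}\right) + m = 3 m^{2} + m = m + 3 m^{2}$)
$p + A{\left(w{\left(-13,12 \right)} \right)} = -23082 + \frac{1}{2 \cdot 12} \left(1 + 3 \frac{1}{2 \cdot 12}\right) = -23082 + \frac{1}{2} \cdot \frac{1}{12} \left(1 + 3 \cdot \frac{1}{2} \cdot \frac{1}{12}\right) = -23082 + \frac{1 + 3 \cdot \frac{1}{24}}{24} = -23082 + \frac{1 + \frac{1}{8}}{24} = -23082 + \frac{1}{24} \cdot \frac{9}{8} = -23082 + \frac{3}{64} = - \frac{1477245}{64}$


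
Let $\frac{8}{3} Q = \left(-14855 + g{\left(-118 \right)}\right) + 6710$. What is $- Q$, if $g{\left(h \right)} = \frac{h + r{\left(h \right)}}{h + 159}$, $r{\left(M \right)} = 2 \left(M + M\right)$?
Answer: $\frac{1003605}{328} \approx 3059.8$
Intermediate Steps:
$r{\left(M \right)} = 4 M$ ($r{\left(M \right)} = 2 \cdot 2 M = 4 M$)
$g{\left(h \right)} = \frac{5 h}{159 + h}$ ($g{\left(h \right)} = \frac{h + 4 h}{h + 159} = \frac{5 h}{159 + h}$)
$Q = - \frac{1003605}{328}$ ($Q = \frac{3 \left(\left(-14855 + 5 \left(-118\right) \frac{1}{159 - 118}\right) + 6710\right)}{8} = \frac{3 \left(\left(-14855 + 5 \left(-118\right) \frac{1}{41}\right) + 6710\right)}{8} = \frac{3 \left(\left(-14855 - \frac{590}{41}\right) + 6710\right)}{8} = \frac{3 \left(- \frac{609645}{41} + 6710\right)}{8} = \frac{3}{8} \left(- \frac{334535}{41}\right) = - \frac{1003605}{328} \approx -3059.8$)
$- Q = \left(-1\right) \left(- \frac{1003605}{328}\right) = \frac{1003605}{328}$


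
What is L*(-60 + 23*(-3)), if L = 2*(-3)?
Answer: 774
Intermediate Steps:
L = -6
L*(-60 + 23*(-3)) = -6*(-60 + 23*(-3)) = -6*(-60 - 69) = -6*(-129) = 774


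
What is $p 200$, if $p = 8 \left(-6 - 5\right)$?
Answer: $-17600$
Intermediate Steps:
$p = -88$ ($p = 8 \left(-11\right) = -88$)
$p 200 = \left(-88\right) 200 = -17600$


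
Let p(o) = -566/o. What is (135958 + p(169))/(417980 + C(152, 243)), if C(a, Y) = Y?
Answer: 22976336/70679687 ≈ 0.32508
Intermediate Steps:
(135958 + p(169))/(417980 + C(152, 243)) = (135958 - 566/169)/(417980 + 243) = (135958 - 566*1/169)/418223 = (135958 - 566/169)*(1/418223) = (22976336/169)*(1/418223) = 22976336/70679687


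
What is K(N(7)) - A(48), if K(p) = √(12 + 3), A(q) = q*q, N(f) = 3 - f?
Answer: -2304 + √15 ≈ -2300.1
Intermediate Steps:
A(q) = q²
K(p) = √15
K(N(7)) - A(48) = √15 - 1*48² = √15 - 1*2304 = √15 - 2304 = -2304 + √15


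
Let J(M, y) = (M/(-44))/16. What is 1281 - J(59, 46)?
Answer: 901883/704 ≈ 1281.1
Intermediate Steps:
J(M, y) = -M/704 (J(M, y) = (M*(-1/44))*(1/16) = -M/44*(1/16) = -M/704)
1281 - J(59, 46) = 1281 - (-1)*59/704 = 1281 - 1*(-59/704) = 1281 + 59/704 = 901883/704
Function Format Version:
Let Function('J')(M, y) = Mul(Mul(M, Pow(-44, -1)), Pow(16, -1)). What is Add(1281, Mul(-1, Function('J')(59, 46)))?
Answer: Rational(901883, 704) ≈ 1281.1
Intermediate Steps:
Function('J')(M, y) = Mul(Rational(-1, 704), M) (Function('J')(M, y) = Mul(Mul(M, Rational(-1, 44)), Rational(1, 16)) = Mul(Mul(Rational(-1, 44), M), Rational(1, 16)) = Mul(Rational(-1, 704), M))
Add(1281, Mul(-1, Function('J')(59, 46))) = Add(1281, Mul(-1, Mul(Rational(-1, 704), 59))) = Add(1281, Mul(-1, Rational(-59, 704))) = Add(1281, Rational(59, 704)) = Rational(901883, 704)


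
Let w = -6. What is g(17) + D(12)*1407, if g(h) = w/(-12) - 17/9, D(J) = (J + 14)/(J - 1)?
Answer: 658201/198 ≈ 3324.2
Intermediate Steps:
D(J) = (14 + J)/(-1 + J)
g(h) = -25/18 (g(h) = -6/(-12) - 17/9 = -6*(-1/12) - 17*1/9 = 1/2 - 17/9 = -25/18)
g(17) + D(12)*1407 = -25/18 + ((14 + 12)/(-1 + 12))*1407 = -25/18 + (26/11)*1407 = -25/18 + 36582/11 = 658201/198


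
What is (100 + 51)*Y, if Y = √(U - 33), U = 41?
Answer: 302*√2 ≈ 427.09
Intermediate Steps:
Y = 2*√2 (Y = √(41 - 33) = √8 = 2*√2 ≈ 2.8284)
(100 + 51)*Y = (100 + 51)*(2*√2) = 151*(2*√2) = 302*√2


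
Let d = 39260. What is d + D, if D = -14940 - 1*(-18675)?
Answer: 42995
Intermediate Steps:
D = 3735 (D = -14940 + 18675 = 3735)
d + D = 39260 + 3735 = 42995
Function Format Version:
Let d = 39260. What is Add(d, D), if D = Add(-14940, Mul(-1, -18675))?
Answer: 42995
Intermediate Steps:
D = 3735 (D = Add(-14940, 18675) = 3735)
Add(d, D) = Add(39260, 3735) = 42995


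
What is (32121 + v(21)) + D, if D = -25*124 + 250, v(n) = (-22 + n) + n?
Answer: 29291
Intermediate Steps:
v(n) = -22 + 2*n
D = -2850 (D = -3100 + 250 = -2850)
(32121 + v(21)) + D = (32121 + (-22 + 2*21)) - 2850 = (32121 + (-22 + 42)) - 2850 = (32121 + 20) - 2850 = 32141 - 2850 = 29291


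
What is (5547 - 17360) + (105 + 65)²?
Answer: 17087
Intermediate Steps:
(5547 - 17360) + (105 + 65)² = -11813 + 170² = -11813 + 28900 = 17087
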